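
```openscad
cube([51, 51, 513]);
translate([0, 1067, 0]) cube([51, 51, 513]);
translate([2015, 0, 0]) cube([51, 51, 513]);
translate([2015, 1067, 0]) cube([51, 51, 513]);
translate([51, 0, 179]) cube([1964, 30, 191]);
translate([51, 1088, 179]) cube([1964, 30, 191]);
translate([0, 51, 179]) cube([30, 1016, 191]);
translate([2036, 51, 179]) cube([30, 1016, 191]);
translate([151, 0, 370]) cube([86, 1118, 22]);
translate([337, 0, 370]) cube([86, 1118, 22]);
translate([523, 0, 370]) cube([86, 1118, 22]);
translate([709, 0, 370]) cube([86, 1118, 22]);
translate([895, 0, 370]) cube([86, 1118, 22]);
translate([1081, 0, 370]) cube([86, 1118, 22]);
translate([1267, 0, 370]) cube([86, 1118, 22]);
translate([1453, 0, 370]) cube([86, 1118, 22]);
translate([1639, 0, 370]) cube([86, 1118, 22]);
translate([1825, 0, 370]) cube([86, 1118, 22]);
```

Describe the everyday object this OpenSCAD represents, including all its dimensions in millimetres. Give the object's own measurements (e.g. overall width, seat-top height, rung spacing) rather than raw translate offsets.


A bed frame 2066 mm long (x) by 1118 mm wide (y). Four 51×51 mm corner posts, 513 mm tall, at the corners of the footprint. Four rails of 30 mm thickness and 191 mm height run between adjacent posts with their undersides at z = 179 mm, their outer faces flush with the outside of the frame (the two x-running rails run between the posts' inner faces; the two y-running rails run between the posts' inner faces). 10 slats, each 86 mm wide (x) and 22 mm thick, lie across the top of the two x-running rails, running the full 1118 mm width of the frame in y; along x they sit between the end posts with a 100 mm gap after the −x posts and between neighbouring slats, leaving 104 mm before the +x posts.


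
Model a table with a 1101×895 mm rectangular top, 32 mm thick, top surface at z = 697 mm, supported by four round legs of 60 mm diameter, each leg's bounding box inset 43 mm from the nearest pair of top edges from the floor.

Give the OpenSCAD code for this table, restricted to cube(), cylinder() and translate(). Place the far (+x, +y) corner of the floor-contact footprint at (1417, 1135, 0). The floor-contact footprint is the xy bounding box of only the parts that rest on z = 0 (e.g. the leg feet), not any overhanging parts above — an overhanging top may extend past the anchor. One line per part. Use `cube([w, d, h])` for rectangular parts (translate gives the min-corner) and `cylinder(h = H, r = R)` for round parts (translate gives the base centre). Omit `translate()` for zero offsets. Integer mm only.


translate([359, 283, 665]) cube([1101, 895, 32]);
translate([432, 356, 0]) cylinder(h = 665, r = 30);
translate([1387, 356, 0]) cylinder(h = 665, r = 30);
translate([432, 1105, 0]) cylinder(h = 665, r = 30);
translate([1387, 1105, 0]) cylinder(h = 665, r = 30);


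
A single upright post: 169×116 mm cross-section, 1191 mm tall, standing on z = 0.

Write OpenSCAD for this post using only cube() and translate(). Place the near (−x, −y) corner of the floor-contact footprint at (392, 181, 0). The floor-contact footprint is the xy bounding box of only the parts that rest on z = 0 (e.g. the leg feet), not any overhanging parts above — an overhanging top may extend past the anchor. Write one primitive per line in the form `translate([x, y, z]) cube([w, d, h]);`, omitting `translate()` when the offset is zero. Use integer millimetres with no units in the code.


translate([392, 181, 0]) cube([169, 116, 1191]);


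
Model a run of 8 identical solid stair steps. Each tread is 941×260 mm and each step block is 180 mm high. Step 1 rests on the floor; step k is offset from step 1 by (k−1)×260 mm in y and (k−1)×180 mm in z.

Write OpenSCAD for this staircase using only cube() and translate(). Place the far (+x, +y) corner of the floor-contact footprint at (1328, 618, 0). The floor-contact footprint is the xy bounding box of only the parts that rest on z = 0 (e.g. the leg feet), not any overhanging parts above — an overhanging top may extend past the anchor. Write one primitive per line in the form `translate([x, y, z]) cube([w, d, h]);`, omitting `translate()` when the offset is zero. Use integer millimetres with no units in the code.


translate([387, 358, 0]) cube([941, 260, 180]);
translate([387, 618, 180]) cube([941, 260, 180]);
translate([387, 878, 360]) cube([941, 260, 180]);
translate([387, 1138, 540]) cube([941, 260, 180]);
translate([387, 1398, 720]) cube([941, 260, 180]);
translate([387, 1658, 900]) cube([941, 260, 180]);
translate([387, 1918, 1080]) cube([941, 260, 180]);
translate([387, 2178, 1260]) cube([941, 260, 180]);


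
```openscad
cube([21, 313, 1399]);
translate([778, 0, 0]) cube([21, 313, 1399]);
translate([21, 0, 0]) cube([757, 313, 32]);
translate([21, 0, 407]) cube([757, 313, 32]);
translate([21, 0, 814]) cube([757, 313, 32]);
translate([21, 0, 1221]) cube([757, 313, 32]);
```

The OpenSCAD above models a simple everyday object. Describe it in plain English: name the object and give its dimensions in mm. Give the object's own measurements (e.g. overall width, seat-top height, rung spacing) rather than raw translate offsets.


An open bookshelf. Two side panels, each 21 mm thick, 313 mm deep and 1399 mm tall, stand 799 mm apart (outside-to-outside). Between them sit 4 shelves, each 32 mm thick and 313 mm deep, spanning the full gap between the sides. The bottom shelf rests on the floor (its underside at z = 0) and the clear gap between one shelf's top and the next shelf's underside is 375 mm.


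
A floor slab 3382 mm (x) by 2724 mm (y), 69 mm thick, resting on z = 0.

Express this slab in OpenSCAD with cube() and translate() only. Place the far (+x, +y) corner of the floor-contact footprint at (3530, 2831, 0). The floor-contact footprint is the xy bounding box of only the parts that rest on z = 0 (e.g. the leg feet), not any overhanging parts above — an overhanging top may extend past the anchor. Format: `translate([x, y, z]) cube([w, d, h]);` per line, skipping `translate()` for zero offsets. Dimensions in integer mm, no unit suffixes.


translate([148, 107, 0]) cube([3382, 2724, 69]);


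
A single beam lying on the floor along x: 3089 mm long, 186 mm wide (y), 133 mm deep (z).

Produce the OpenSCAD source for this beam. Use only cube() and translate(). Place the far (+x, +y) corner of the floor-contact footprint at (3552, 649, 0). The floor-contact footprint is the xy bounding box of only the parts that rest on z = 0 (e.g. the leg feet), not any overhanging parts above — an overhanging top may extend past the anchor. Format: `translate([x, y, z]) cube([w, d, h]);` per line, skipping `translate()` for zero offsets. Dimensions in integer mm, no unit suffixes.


translate([463, 463, 0]) cube([3089, 186, 133]);


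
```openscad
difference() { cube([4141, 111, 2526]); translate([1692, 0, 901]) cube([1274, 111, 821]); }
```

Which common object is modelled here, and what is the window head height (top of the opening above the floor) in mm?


A wall with a window opening. The window head height is 1722 mm.

A wall with a rectangular opening subtracted — a window. Sill at z = 901, opening 821 mm tall, so the head is at 901 + 821 = 1722 mm.


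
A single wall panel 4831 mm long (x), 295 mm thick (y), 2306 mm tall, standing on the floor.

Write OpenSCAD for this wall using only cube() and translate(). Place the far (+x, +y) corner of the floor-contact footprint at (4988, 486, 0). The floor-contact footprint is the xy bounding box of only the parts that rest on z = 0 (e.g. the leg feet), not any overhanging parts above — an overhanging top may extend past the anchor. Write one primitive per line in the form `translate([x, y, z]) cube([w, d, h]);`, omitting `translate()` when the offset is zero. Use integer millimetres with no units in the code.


translate([157, 191, 0]) cube([4831, 295, 2306]);


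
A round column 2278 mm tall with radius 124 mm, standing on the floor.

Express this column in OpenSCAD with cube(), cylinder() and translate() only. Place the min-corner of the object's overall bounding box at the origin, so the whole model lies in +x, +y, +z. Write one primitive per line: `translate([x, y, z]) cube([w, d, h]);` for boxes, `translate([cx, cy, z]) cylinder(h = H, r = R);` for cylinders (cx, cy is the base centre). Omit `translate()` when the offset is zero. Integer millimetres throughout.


translate([124, 124, 0]) cylinder(h = 2278, r = 124);


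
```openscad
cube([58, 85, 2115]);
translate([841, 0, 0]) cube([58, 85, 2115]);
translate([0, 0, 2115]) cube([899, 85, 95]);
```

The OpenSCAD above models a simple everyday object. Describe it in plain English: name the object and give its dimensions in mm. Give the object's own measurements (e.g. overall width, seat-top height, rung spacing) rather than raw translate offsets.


A door frame. The clear opening is 783 mm wide and 2115 mm high. Two 58 mm wide jambs, 85 mm deep, stand either side of the opening from the floor to the top of the opening. A 95 mm thick head sits across the top of both jambs, spanning the full outside width of the frame.


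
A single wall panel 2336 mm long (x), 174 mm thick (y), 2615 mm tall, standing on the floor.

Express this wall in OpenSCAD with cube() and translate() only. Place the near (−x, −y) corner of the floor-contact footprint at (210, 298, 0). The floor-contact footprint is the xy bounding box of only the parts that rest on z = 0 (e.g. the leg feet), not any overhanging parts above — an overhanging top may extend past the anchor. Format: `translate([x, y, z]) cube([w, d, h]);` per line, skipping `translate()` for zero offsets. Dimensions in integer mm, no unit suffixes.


translate([210, 298, 0]) cube([2336, 174, 2615]);


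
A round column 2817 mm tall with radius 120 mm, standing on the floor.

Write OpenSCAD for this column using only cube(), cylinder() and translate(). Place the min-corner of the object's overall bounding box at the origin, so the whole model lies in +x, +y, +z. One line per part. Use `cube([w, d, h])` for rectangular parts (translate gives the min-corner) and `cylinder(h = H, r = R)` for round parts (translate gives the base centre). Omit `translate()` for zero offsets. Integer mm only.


translate([120, 120, 0]) cylinder(h = 2817, r = 120);


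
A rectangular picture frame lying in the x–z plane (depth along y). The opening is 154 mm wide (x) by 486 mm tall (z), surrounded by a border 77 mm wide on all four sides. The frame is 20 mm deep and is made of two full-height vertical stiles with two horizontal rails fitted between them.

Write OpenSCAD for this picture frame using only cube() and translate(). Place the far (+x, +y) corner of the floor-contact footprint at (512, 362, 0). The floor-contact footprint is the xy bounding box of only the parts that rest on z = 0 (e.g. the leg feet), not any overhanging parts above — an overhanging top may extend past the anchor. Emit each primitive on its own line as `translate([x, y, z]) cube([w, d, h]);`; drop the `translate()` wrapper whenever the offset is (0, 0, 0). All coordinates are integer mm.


translate([204, 342, 0]) cube([77, 20, 640]);
translate([435, 342, 0]) cube([77, 20, 640]);
translate([281, 342, 0]) cube([154, 20, 77]);
translate([281, 342, 563]) cube([154, 20, 77]);


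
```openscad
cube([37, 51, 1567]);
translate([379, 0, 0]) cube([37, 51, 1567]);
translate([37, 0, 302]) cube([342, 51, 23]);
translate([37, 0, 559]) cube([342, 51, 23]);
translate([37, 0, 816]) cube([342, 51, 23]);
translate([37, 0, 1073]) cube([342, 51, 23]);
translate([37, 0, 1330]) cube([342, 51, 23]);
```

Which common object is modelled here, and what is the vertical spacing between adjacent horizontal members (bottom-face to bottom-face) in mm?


A ladder. The rung spacing is 257 mm.

Two tall 37×51 posts with 5 short bars between them — a ladder. Adjacent rungs sit at z = 302 and z = 559, so the spacing is 559 − 302 = 257 mm.


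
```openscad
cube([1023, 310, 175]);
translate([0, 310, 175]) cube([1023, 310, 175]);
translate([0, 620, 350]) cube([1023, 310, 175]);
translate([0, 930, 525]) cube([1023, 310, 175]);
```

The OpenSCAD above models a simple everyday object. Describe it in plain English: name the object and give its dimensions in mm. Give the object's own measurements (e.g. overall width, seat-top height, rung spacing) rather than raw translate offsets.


A straight staircase of 4 solid steps. Each step is 1023 mm wide (x), 310 mm deep (y, the going) and 175 mm tall (the rise). The first step rests on the floor; each subsequent step sits one going further in +y and one rise higher in +z, directly behind and above the previous step with no overlap.


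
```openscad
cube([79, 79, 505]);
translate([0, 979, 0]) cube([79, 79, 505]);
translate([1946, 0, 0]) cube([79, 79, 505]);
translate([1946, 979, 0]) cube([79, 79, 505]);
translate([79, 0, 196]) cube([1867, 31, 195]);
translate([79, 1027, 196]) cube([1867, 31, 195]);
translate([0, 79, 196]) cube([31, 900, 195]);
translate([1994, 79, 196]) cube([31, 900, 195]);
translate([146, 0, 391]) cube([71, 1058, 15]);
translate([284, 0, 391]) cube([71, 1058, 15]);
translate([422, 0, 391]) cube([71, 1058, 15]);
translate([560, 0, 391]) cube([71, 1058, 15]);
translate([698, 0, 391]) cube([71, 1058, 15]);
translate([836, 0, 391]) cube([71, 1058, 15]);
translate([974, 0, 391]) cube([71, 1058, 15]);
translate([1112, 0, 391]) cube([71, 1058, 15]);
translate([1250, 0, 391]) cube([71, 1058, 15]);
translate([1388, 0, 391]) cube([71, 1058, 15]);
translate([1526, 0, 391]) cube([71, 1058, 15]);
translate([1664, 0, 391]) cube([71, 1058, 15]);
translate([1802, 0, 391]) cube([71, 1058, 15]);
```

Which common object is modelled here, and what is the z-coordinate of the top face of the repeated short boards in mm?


A bed frame. The slat-top height is 406 mm.

Four posts, four rails, and a row of slats — a bed frame. Slats sit on the rails at z = 196 + 195 = 391; with slat thickness 15, the top is 406 mm.


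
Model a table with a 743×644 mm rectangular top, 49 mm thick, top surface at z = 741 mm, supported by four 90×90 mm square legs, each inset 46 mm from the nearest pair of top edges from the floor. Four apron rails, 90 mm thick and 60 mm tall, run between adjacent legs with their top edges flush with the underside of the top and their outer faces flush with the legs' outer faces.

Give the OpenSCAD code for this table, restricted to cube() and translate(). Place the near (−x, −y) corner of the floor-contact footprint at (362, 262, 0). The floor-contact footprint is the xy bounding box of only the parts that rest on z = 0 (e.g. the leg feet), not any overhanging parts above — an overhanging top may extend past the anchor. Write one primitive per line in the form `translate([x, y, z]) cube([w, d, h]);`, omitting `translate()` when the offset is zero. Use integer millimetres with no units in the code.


// leg_h = 741 - 49 = 692
// apron z = 692 - 60 = 632
translate([316, 216, 692]) cube([743, 644, 49]);
translate([362, 262, 0]) cube([90, 90, 692]);
translate([923, 262, 0]) cube([90, 90, 692]);
translate([362, 724, 0]) cube([90, 90, 692]);
translate([923, 724, 0]) cube([90, 90, 692]);
translate([452, 262, 632]) cube([471, 90, 60]);
translate([452, 724, 632]) cube([471, 90, 60]);
translate([362, 352, 632]) cube([90, 372, 60]);
translate([923, 352, 632]) cube([90, 372, 60]);


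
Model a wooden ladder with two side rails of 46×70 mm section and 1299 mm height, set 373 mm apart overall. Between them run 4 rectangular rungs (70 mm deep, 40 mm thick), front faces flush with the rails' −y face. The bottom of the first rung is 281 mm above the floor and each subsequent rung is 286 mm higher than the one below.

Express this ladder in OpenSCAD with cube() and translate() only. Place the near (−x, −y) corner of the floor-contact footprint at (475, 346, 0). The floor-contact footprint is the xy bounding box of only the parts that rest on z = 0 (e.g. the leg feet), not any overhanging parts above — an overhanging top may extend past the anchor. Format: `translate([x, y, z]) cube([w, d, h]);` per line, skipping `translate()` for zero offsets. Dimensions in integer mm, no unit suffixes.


translate([475, 346, 0]) cube([46, 70, 1299]);
translate([802, 346, 0]) cube([46, 70, 1299]);
translate([521, 346, 281]) cube([281, 70, 40]);
translate([521, 346, 567]) cube([281, 70, 40]);
translate([521, 346, 853]) cube([281, 70, 40]);
translate([521, 346, 1139]) cube([281, 70, 40]);


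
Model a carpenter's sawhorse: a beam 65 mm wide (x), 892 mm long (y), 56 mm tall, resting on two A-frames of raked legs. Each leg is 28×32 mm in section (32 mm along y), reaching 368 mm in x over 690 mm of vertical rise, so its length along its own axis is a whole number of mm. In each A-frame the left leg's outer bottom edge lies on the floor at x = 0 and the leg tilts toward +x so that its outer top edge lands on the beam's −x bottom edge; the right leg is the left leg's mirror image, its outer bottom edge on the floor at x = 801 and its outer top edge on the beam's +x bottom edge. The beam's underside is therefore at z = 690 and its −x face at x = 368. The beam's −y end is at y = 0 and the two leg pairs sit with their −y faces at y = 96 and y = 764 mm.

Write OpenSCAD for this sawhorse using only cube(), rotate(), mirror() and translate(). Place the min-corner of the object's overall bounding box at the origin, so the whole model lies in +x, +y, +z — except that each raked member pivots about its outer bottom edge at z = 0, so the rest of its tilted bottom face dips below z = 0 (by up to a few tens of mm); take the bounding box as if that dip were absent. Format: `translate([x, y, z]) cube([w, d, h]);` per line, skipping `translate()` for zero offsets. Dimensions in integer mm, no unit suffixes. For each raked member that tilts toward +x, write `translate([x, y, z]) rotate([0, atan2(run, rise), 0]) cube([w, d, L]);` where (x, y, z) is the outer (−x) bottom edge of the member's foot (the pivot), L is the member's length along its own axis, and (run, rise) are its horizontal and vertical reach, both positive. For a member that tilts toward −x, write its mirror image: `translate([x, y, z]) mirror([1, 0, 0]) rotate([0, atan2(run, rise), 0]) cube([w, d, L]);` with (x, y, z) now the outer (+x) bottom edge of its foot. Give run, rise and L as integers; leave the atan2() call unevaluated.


translate([368, 0, 690]) cube([65, 892, 56]);
translate([0, 96, 0]) rotate([0, atan2(368, 690), 0]) cube([28, 32, 782]);
translate([801, 96, 0]) mirror([1, 0, 0]) rotate([0, atan2(368, 690), 0]) cube([28, 32, 782]);
translate([0, 764, 0]) rotate([0, atan2(368, 690), 0]) cube([28, 32, 782]);
translate([801, 764, 0]) mirror([1, 0, 0]) rotate([0, atan2(368, 690), 0]) cube([28, 32, 782]);


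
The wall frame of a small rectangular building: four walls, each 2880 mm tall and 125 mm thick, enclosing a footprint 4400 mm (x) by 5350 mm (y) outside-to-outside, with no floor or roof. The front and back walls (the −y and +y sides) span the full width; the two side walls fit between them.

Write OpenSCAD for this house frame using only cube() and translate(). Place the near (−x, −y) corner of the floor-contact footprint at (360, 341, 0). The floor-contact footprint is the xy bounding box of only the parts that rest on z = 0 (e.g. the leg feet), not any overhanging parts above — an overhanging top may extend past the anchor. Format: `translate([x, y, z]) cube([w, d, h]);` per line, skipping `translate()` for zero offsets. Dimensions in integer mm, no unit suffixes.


translate([360, 341, 0]) cube([4400, 125, 2880]);
translate([360, 5566, 0]) cube([4400, 125, 2880]);
translate([360, 466, 0]) cube([125, 5100, 2880]);
translate([4635, 466, 0]) cube([125, 5100, 2880]);


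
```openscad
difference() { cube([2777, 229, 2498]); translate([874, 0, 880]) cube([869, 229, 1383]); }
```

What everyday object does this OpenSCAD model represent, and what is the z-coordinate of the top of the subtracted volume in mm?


A wall with a window opening. The window head height is 2263 mm.

A wall with a rectangular opening subtracted — a window. Sill at z = 880, opening 1383 mm tall, so the head is at 880 + 1383 = 2263 mm.


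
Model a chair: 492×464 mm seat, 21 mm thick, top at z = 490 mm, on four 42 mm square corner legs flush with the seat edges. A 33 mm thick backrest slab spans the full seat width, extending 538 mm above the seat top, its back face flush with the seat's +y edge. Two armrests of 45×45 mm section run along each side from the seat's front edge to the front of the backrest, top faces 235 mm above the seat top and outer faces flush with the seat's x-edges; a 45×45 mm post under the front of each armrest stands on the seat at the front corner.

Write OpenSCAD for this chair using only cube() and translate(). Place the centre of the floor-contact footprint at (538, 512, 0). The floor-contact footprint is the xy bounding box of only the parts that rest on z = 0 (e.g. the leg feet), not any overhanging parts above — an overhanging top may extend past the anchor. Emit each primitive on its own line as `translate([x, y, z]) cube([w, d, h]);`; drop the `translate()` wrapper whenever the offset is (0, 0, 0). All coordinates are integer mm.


// leg_h = 490 - 21 = 469
// arm post h = 235 - 45 = 190
translate([292, 280, 469]) cube([492, 464, 21]);
translate([292, 280, 0]) cube([42, 42, 469]);
translate([742, 280, 0]) cube([42, 42, 469]);
translate([292, 702, 0]) cube([42, 42, 469]);
translate([742, 702, 0]) cube([42, 42, 469]);
translate([292, 711, 490]) cube([492, 33, 538]);
translate([292, 280, 680]) cube([45, 431, 45]);
translate([739, 280, 680]) cube([45, 431, 45]);
translate([292, 280, 490]) cube([45, 45, 190]);
translate([739, 280, 490]) cube([45, 45, 190]);


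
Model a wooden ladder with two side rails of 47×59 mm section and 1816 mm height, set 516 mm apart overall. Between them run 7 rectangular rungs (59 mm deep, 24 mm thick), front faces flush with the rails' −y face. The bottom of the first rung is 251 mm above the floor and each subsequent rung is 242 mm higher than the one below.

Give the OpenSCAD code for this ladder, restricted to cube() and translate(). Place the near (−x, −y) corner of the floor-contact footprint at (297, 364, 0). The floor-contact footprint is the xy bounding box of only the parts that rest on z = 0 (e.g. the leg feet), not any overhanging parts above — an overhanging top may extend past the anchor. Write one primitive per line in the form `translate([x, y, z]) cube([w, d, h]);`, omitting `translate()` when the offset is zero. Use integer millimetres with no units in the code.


translate([297, 364, 0]) cube([47, 59, 1816]);
translate([766, 364, 0]) cube([47, 59, 1816]);
translate([344, 364, 251]) cube([422, 59, 24]);
translate([344, 364, 493]) cube([422, 59, 24]);
translate([344, 364, 735]) cube([422, 59, 24]);
translate([344, 364, 977]) cube([422, 59, 24]);
translate([344, 364, 1219]) cube([422, 59, 24]);
translate([344, 364, 1461]) cube([422, 59, 24]);
translate([344, 364, 1703]) cube([422, 59, 24]);


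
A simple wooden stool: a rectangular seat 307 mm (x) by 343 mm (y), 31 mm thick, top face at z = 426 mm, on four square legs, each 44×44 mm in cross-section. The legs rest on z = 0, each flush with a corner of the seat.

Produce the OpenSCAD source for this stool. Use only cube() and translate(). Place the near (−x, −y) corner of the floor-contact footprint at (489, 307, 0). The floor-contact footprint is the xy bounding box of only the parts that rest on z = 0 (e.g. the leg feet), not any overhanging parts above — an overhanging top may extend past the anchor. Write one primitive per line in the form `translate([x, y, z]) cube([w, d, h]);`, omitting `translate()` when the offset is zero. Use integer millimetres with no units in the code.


translate([489, 307, 395]) cube([307, 343, 31]);
translate([489, 307, 0]) cube([44, 44, 395]);
translate([752, 307, 0]) cube([44, 44, 395]);
translate([489, 606, 0]) cube([44, 44, 395]);
translate([752, 606, 0]) cube([44, 44, 395]);


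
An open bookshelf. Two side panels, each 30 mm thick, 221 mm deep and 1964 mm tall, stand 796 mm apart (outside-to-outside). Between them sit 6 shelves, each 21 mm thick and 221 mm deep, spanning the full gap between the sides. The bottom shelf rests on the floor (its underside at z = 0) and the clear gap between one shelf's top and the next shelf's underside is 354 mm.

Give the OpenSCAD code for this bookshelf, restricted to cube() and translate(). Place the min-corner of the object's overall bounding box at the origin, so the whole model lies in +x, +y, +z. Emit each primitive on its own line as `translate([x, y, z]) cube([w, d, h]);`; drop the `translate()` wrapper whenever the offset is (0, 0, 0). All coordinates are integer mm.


cube([30, 221, 1964]);
translate([766, 0, 0]) cube([30, 221, 1964]);
translate([30, 0, 0]) cube([736, 221, 21]);
translate([30, 0, 375]) cube([736, 221, 21]);
translate([30, 0, 750]) cube([736, 221, 21]);
translate([30, 0, 1125]) cube([736, 221, 21]);
translate([30, 0, 1500]) cube([736, 221, 21]);
translate([30, 0, 1875]) cube([736, 221, 21]);


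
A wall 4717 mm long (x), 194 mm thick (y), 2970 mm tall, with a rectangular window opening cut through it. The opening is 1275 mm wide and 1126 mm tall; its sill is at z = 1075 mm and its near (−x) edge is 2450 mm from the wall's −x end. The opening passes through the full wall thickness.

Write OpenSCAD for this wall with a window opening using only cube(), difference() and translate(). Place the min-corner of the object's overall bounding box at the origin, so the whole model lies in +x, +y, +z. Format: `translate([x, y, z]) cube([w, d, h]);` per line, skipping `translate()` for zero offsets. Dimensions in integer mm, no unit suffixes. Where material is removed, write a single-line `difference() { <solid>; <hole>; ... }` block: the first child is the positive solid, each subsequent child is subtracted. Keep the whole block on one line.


difference() { cube([4717, 194, 2970]); translate([2450, 0, 1075]) cube([1275, 194, 1126]); }


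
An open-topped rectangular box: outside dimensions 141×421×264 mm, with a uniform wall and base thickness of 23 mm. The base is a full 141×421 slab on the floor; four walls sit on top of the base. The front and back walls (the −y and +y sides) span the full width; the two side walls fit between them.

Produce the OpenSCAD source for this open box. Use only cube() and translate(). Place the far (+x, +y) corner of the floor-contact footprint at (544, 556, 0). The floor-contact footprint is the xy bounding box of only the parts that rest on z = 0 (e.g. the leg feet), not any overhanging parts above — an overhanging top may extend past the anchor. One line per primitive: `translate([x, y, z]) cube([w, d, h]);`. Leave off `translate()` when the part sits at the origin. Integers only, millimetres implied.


translate([403, 135, 0]) cube([141, 421, 23]);
translate([403, 135, 23]) cube([141, 23, 241]);
translate([403, 533, 23]) cube([141, 23, 241]);
translate([403, 158, 23]) cube([23, 375, 241]);
translate([521, 158, 23]) cube([23, 375, 241]);


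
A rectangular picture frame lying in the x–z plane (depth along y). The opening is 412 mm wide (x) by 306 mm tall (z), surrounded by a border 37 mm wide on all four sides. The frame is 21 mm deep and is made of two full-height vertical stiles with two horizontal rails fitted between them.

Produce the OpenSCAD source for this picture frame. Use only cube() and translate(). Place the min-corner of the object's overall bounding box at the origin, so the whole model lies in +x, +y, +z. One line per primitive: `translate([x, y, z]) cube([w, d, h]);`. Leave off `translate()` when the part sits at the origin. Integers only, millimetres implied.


cube([37, 21, 380]);
translate([449, 0, 0]) cube([37, 21, 380]);
translate([37, 0, 0]) cube([412, 21, 37]);
translate([37, 0, 343]) cube([412, 21, 37]);


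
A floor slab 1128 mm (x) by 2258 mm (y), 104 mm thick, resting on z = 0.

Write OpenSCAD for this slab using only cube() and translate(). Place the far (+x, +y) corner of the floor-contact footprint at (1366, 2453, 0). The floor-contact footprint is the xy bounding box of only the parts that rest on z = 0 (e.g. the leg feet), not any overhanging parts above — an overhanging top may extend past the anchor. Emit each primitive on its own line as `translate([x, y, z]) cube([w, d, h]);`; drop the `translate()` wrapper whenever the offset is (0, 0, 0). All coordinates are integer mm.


translate([238, 195, 0]) cube([1128, 2258, 104]);


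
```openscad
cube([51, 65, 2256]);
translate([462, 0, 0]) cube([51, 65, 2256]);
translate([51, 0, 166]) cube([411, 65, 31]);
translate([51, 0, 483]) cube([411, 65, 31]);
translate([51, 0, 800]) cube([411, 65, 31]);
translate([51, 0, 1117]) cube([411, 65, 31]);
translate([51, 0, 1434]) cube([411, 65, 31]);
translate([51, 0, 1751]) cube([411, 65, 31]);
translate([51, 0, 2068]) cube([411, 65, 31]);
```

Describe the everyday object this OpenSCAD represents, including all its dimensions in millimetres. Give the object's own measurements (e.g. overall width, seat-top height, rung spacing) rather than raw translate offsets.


A straight ladder. Two 51×65 mm vertical rails, 2256 mm tall, stand 513 mm apart (outside-to-outside) with their front faces coplanar on the −y side. 7 rungs, each 65 mm deep and 31 mm tall, span between the inner faces of the rails, front faces flush with the rails. The lowest rung's underside is at z = 166 mm and rungs are spaced 317 mm apart (underside to underside).


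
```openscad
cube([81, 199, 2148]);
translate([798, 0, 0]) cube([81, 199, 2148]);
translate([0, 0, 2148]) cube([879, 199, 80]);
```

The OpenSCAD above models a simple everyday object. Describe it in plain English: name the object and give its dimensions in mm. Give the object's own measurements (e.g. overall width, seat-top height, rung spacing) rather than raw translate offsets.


A door frame. The clear opening is 717 mm wide and 2148 mm high. Two 81 mm wide jambs, 199 mm deep, stand either side of the opening from the floor to the top of the opening. A 80 mm thick head sits across the top of both jambs, spanning the full outside width of the frame.


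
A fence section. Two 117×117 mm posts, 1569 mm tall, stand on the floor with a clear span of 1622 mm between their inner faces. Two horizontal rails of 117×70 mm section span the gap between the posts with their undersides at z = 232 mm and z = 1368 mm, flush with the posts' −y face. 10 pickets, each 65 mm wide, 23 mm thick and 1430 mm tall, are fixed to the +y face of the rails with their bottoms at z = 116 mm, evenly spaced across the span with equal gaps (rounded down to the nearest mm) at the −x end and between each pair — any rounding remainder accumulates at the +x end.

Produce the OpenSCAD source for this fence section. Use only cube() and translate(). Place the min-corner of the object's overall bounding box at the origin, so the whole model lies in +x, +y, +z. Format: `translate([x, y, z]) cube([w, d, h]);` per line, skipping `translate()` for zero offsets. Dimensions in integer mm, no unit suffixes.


cube([117, 117, 1569]);
translate([1739, 0, 0]) cube([117, 117, 1569]);
translate([117, 0, 232]) cube([1622, 117, 70]);
translate([117, 0, 1368]) cube([1622, 117, 70]);
translate([205, 117, 116]) cube([65, 23, 1430]);
translate([358, 117, 116]) cube([65, 23, 1430]);
translate([511, 117, 116]) cube([65, 23, 1430]);
translate([664, 117, 116]) cube([65, 23, 1430]);
translate([817, 117, 116]) cube([65, 23, 1430]);
translate([970, 117, 116]) cube([65, 23, 1430]);
translate([1123, 117, 116]) cube([65, 23, 1430]);
translate([1276, 117, 116]) cube([65, 23, 1430]);
translate([1429, 117, 116]) cube([65, 23, 1430]);
translate([1582, 117, 116]) cube([65, 23, 1430]);


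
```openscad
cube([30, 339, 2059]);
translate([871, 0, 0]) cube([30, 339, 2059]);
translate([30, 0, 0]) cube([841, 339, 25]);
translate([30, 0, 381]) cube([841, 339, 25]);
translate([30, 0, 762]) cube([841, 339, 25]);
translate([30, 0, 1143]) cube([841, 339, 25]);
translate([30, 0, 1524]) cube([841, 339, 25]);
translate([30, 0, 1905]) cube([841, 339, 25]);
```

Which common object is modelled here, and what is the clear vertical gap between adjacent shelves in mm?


A bookshelf. The clear shelf gap is 356 mm.

Two tall side panels with 6 horizontal boards between them — a bookshelf. The first two shelf undersides are at z = 0 and z = 381; with shelf thickness 25, the clear gap is 381 − 0 − 25 = 356 mm.


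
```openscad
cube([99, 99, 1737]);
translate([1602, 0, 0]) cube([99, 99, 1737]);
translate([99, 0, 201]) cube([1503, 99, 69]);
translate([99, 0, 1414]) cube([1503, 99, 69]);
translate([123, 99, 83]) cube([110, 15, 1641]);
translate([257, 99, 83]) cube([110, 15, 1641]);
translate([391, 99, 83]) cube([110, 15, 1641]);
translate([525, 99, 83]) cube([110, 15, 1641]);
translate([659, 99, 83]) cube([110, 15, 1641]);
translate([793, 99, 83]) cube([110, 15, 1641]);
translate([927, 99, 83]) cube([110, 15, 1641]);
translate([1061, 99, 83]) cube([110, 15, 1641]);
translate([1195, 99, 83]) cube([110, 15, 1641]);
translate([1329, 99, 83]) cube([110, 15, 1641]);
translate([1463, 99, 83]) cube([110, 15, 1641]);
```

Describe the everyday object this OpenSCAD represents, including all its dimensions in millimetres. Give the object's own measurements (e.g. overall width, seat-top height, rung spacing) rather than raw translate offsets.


A fence section. Two 99×99 mm posts, 1737 mm tall, stand on the floor with a clear span of 1503 mm between their inner faces. Two horizontal rails of 99×69 mm section span the gap between the posts with their undersides at z = 201 mm and z = 1414 mm, flush with the posts' −y face. 11 pickets, each 110 mm wide, 15 mm thick and 1641 mm tall, are fixed to the +y face of the rails with their bottoms at z = 83 mm, spaced across the span with a 24 mm gap after the −x post and between neighbouring pickets, with 29 mm left before the +x post.


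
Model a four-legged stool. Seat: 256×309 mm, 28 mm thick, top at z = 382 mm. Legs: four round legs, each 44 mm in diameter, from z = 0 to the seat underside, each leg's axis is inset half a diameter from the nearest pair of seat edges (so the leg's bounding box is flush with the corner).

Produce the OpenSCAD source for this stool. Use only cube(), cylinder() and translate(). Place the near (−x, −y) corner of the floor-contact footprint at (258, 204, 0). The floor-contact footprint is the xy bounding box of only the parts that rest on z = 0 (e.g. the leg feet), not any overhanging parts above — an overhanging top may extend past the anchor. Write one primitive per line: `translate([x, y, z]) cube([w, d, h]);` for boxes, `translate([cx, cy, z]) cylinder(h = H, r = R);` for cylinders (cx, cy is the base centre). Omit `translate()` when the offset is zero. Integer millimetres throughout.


translate([258, 204, 354]) cube([256, 309, 28]);
translate([280, 226, 0]) cylinder(h = 354, r = 22);
translate([492, 226, 0]) cylinder(h = 354, r = 22);
translate([280, 491, 0]) cylinder(h = 354, r = 22);
translate([492, 491, 0]) cylinder(h = 354, r = 22);


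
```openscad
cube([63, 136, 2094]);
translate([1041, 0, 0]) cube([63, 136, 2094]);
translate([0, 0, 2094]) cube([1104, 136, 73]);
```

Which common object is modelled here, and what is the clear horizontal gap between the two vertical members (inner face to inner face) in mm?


A door frame. The clear opening width is 978 mm.

Two 2094 mm tall posts with a header on top — a door frame. The left jamb is 63 mm wide at x = 0; the right jamb starts at x = 1041. The clear opening is 1041 − 63 = 978 mm.


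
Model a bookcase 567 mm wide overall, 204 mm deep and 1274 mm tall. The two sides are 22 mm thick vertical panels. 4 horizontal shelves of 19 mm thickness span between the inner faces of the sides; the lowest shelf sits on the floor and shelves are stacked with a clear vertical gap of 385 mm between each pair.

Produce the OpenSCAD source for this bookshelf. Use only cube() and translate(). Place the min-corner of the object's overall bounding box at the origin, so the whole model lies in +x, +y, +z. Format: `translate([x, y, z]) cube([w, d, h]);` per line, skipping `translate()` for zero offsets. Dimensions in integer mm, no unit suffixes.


cube([22, 204, 1274]);
translate([545, 0, 0]) cube([22, 204, 1274]);
translate([22, 0, 0]) cube([523, 204, 19]);
translate([22, 0, 404]) cube([523, 204, 19]);
translate([22, 0, 808]) cube([523, 204, 19]);
translate([22, 0, 1212]) cube([523, 204, 19]);


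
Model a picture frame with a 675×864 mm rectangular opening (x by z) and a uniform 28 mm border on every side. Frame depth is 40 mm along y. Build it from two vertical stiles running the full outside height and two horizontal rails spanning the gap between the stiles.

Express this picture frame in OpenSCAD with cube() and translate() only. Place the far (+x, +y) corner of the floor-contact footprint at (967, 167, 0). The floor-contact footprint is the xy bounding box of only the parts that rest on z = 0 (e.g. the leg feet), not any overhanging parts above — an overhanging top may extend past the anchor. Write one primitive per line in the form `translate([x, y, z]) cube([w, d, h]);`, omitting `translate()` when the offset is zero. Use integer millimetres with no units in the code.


translate([236, 127, 0]) cube([28, 40, 920]);
translate([939, 127, 0]) cube([28, 40, 920]);
translate([264, 127, 0]) cube([675, 40, 28]);
translate([264, 127, 892]) cube([675, 40, 28]);


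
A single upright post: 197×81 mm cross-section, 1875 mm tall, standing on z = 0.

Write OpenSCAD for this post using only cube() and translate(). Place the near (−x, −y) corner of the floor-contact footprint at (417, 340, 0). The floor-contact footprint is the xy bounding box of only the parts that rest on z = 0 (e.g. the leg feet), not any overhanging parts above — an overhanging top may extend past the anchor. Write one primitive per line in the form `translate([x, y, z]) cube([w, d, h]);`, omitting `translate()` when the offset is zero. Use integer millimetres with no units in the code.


translate([417, 340, 0]) cube([197, 81, 1875]);


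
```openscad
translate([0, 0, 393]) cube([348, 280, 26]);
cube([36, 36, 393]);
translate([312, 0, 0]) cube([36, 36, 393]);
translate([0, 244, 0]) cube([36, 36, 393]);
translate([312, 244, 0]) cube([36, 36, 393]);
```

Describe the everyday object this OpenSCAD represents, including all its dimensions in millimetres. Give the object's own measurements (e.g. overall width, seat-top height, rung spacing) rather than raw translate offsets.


A simple wooden stool: a rectangular seat 348 mm (x) by 280 mm (y), 26 mm thick, top face at z = 419 mm, on four square legs, each 36×36 mm in cross-section. The legs rest on z = 0, each flush with a corner of the seat.


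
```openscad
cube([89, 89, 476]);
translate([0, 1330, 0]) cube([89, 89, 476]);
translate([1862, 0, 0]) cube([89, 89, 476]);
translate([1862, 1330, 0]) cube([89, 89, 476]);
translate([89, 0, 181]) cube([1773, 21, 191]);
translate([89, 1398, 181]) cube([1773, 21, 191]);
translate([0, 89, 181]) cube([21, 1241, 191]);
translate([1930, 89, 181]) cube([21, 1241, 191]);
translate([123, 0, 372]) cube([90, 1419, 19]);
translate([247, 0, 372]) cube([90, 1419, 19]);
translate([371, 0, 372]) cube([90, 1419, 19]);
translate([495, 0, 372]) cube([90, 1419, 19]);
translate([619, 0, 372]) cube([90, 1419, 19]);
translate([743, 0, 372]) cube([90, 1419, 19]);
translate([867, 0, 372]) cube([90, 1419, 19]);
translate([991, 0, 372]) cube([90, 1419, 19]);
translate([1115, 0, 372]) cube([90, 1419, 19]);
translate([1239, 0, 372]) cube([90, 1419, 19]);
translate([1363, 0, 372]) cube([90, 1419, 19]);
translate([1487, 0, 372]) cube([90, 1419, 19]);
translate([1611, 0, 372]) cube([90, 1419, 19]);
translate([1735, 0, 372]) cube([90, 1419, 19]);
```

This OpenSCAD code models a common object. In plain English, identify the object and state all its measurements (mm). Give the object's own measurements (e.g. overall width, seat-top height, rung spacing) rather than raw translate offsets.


A bed frame 1951 mm long (x) by 1419 mm wide (y). Four 89×89 mm corner posts, 476 mm tall, at the corners of the footprint. Four rails of 21 mm thickness and 191 mm height run between adjacent posts with their undersides at z = 181 mm, their outer faces flush with the outside of the frame (the two x-running rails run between the posts' inner faces; the two y-running rails run between the posts' inner faces). 14 slats, each 90 mm wide (x) and 19 mm thick, lie across the top of the two x-running rails, running the full 1419 mm width of the frame in y; along x they sit between the end posts with a 34 mm gap after the −x posts and between neighbouring slats, leaving 37 mm before the +x posts.
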